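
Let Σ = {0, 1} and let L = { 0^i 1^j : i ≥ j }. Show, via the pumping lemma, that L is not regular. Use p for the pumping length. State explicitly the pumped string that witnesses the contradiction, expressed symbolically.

Assume L is regular. Let p be the pumping length given by the pumping lemma.
Choose w = 0^p 1^p ∈ L, with |w| = 2p ≥ p.
By the pumping lemma, w = xyz with |xy| ≤ p and |y| > 0.
Since the first p symbols of w are all 0's and |xy| ≤ p, y lies entirely in the leading 0-block: y = 0^k for some k with 1 ≤ k ≤ p.
Consider xy^0z = xz = 0^{p-k} 1^p. Since k ≥ 1, the 0-count p-k is less than p, so i ≥ j fails; thus xz ∉ L.
Contradiction. Therefore L is not regular.

0^{p-k} 1^p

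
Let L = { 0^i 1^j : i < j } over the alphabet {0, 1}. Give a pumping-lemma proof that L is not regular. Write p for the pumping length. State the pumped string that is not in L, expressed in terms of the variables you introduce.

0^{p+k} 1^{p+1}

Toward a contradiction, assume L is regular with pumping length p.
Choose w = 0^p 1^{p+1} ∈ L, with |w| = 2p+1 ≥ p.
Write w = xyz as guaranteed by the lemma, with |xy| ≤ p and |y| > 0.
Since the first p symbols of w are all 0's and |xy| ≤ p, y lies entirely in the leading 0-block: y = 0^k for some k with 1 ≤ k ≤ p.
Consider xy^2z = 0^{p+k} 1^{p+1}. Since k ≥ 1, the 0-count p+k is at least p+1, so i < j fails; thus xy^2z ∉ L.
This is a contradiction; hence L is not regular.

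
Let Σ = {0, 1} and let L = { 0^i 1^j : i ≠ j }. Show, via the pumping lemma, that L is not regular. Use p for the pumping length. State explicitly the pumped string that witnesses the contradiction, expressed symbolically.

Suppose for contradiction that L is regular, and let p be the pumping length.
Choose w = 0^p 1^{p+p!}. Since p ≠ p+p!, w ∈ L; and |w| ≥ p.
By the pumping lemma, w = xyz with |xy| ≤ p and |y| > 0.
Since the first p symbols of w are all 0's and |xy| ≤ p, y lies entirely in the leading 0-block: y = 0^k for some k with 1 ≤ k ≤ p.
Since 1 ≤ k ≤ p, k divides p!; set t = 1 + p!/k. Then xy^t z has p + (p!/k)·k = p + p! copies of 0. Now the 0-count equals the 1-count, so i ≠ j fails. So xy^t z = 0^{p+p!} 1^{p+p!} ∉ L.
This contradicts the pumping lemma, so L is not regular.

0^{p+p!} 1^{p+p!}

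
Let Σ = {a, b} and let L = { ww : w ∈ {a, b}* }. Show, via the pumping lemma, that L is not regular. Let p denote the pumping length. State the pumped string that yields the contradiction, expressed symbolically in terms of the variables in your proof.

Assume L is regular; let p be its pumping constant.
Take w = a^p b^p a^p b^p = uu where u = a^pb^p; then w ∈ L and |w| = 4p ≥ p.
Write w = xyz as guaranteed by the lemma, with |xy| ≤ p and y is nonempty.
Since the first p symbols of w are all a's and |xy| ≤ p, y lies entirely in the leading a-block: y = a^k for some k with 1 ≤ k ≤ p.
Pump with i = 2: xy^2z = a^{p+k} b^p a^p b^p, of length 4p+k. Suppose this equals vv. The string starts with a and ends with b, so v does too; thus the boundary between the two copies of v is a b→a transition. There is exactly one such transition, at position 2p+k, so |v| = 2p+k and |vv| = 4p+2k ≠ 4p+k since k ≥ 1. So xy^2z ∉ L.
This contradicts the pumping lemma, so L is not regular.

a^{p+k} b^p a^p b^p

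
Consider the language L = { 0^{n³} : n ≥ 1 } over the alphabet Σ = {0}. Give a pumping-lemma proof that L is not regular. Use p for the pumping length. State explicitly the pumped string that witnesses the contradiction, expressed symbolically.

0^{p³+k}

Assume L is regular; let p be its pumping constant.
Take w = 0^{p³} ∈ L with |w| = p³ ≥ p.
Write w = xyz as guaranteed by the lemma, with |xy| ≤ p and y is nonempty.
Then y = 0^k for some k with 1 ≤ k ≤ p.
Pump with i = 2: xy^2z = 0^{p³+k}. Since 1 ≤ k ≤ p, p³ < p³+k ≤ p³+p < p³+3p²+3p+1 = (p+1)³, so p³+k is not a perfect cube. So xy^2z ∉ L.
This contradicts the pumping lemma, so L is not regular.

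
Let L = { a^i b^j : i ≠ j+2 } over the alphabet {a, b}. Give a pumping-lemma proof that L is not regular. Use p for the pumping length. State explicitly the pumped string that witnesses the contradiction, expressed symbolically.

Assume L is regular; let p be its pumping constant.
Choose w = a^p b^{p+p!-2}. Since p ≠ (p+p!-2)+2 = p+p!, w ∈ L; and |w| ≥ p.
The pumping lemma gives a decomposition w = xyz where |xy| ≤ p and |y| > 0.
The first p characters of w are a's, so xy (and hence y) consists only of a's. Write y = a^k, 1 ≤ k ≤ p.
Since 1 ≤ k ≤ p, k divides p!; set t = 1 + p!/k. Then xy^t z has p + (p!/k)·k = p + p! copies of a. Now the a-count is p+p! and (b-count)+2 = (p+p!-2)+2 = p+p!, so i ≠ j+2 fails. So xy^t z = a^{p+p!} b^{p+p!-2} ∉ L.
This is a contradiction; hence L is not regular.

a^{p+p!} b^{p+p!-2}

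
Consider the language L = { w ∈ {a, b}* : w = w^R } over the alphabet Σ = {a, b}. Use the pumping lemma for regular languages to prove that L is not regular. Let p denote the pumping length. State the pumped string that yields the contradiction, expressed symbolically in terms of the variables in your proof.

Assume L is regular. Let p be the pumping length given by the pumping lemma.
Take w = a^p b a^p, a palindrome of length 2p+1 ≥ p.
By the pumping lemma, w = xyz with |xy| ≤ p and y is nonempty.
Because |xy| ≤ p and w begins with p copies of a, we have y = a^k with 1 ≤ k ≤ p.
Pump with i = 2: xy^2z = a^{p+k} b a^p. Its reverse is a^p b a^{p+k}, which differs from xy^2z since k ≥ 1. So xy^2z is not a palindrome and xy^2z ∉ L.
This contradicts the pumping lemma, so L is not regular.

a^{p+k} b a^p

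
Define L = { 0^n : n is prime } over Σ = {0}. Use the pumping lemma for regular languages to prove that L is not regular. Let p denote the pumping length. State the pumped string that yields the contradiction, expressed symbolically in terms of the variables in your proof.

0^{q(1+k)}

Assume L is regular; let p be its pumping constant.
Let q be a prime with q ≥ p+2 (infinitely many primes exist), and take w = 0^q ∈ L with |w| = q ≥ p.
By the pumping lemma, w = xyz with |xy| ≤ p and |y| > 0.
Then y = 0^k for some k with 1 ≤ k ≤ p.
Since 1 ≤ k ≤ p, |xz| = q-k. Pump with i = q+1: |xy^{q+1}z| = (q-k)+(q+1)k = q+qk = q(1+k), which is composite (both factors ≥ 2). So xy^{q+1}z = 0^{q(1+k)} ∉ L.
This is a contradiction; hence L is not regular.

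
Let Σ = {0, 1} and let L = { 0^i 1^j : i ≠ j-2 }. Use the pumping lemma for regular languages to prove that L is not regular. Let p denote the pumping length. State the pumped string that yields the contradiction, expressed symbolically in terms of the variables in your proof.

Assume L is regular. Let p be the pumping length given by the pumping lemma.
Choose w = 0^p 1^{p+p!+2}. Since p ≠ (p+p!+2)-2 = p+p!, w ∈ L; and |w| ≥ p.
By the pumping lemma, w = xyz with |xy| ≤ p and |y| > 0.
The first p characters of w are 0's, so xy (and hence y) consists only of 0's. Write y = 0^k, 1 ≤ k ≤ p.
Since 1 ≤ k ≤ p, k divides p!; set t = 1 + p!/k. Then xy^t z has p + (p!/k)·k = p + p! copies of 0. Now the 0-count is p+p! and (1-count)-2 = (p+p!+2)-2 = p+p!, so i ≠ j-2 fails. So xy^t z = 0^{p+p!} 1^{p+p!+2} ∉ L.
This contradicts the pumping lemma, so L is not regular.

0^{p+p!} 1^{p+p!+2}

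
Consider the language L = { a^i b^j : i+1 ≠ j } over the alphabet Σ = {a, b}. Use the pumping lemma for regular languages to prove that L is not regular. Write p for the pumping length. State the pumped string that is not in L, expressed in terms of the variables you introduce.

Toward a contradiction, assume L is regular with pumping length p.
Choose w = a^p b^{p+p!+1}. Since p ≠ (p+p!+1)-1 = p+p!, w ∈ L; and |w| ≥ p.
The pumping lemma gives a decomposition w = xyz where |xy| ≤ p and |y| ≥ 1.
Because |xy| ≤ p and w begins with p copies of a, we have y = a^k with 1 ≤ k ≤ p.
Since 1 ≤ k ≤ p, k divides p!; set t = 1 + p!/k. Then xy^t z has p + (p!/k)·k = p + p! copies of a. Now the a-count is p+p! and (b-count)-1 = (p+p!+1)-1 = p+p!, so i+1 ≠ j fails. So xy^t z = a^{p+p!} b^{p+p!+1} ∉ L.
This contradicts the pumping lemma, so L is not regular.

a^{p+p!} b^{p+p!+1}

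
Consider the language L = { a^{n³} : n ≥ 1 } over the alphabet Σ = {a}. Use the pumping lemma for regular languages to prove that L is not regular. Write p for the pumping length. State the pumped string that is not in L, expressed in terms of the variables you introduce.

a^{p³+k}

Toward a contradiction, assume L is regular with pumping length p.
Take w = a^{p³} ∈ L with |w| = p³ ≥ p.
The pumping lemma gives a decomposition w = xyz where |xy| ≤ p and |y| ≥ 1.
Then y = a^k for some k with 1 ≤ k ≤ p.
Pump with i = 2: xy^2z = a^{p³+k}. Since 1 ≤ k ≤ p, p³ < p³+k ≤ p³+p < p³+3p²+3p+1 = (p+1)³, so p³+k is not a perfect cube. So xy^2z ∉ L.
Contradiction. Therefore L is not regular.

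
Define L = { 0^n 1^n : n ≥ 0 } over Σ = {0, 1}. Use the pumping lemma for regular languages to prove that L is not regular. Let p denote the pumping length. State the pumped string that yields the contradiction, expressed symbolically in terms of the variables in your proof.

Assume L is regular. Let p be the pumping length given by the pumping lemma.
Choose w = 0^p 1^p, which is in L with |w| = 2p ≥ p.
Write w = xyz as guaranteed by the lemma, with |xy| ≤ p and |y| ≥ 1.
Since the first p symbols of w are all 0's and |xy| ≤ p, y lies entirely in the leading 0-block: y = 0^k for some k with 1 ≤ k ≤ p.
Pump with i = 2: xy^2z = 0^{p+k} 1^p. For this to lie in L we would need p = p+k, which forces k = 0. But k ≥ 1, so xy^2z ∉ L.
This is a contradiction; hence L is not regular.

0^{p+k} 1^p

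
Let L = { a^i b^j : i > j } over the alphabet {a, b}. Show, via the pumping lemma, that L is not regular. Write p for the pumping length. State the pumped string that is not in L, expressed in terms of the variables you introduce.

a^{p+1-k} b^p

Assume L is regular; let p be its pumping constant.
Choose w = a^{p+1} b^p ∈ L, with |w| = 2p+1 ≥ p.
Write w = xyz as guaranteed by the lemma, with |xy| ≤ p and |y| > 0.
Because |xy| ≤ p and w begins with p copies of a, we have y = a^k with 1 ≤ k ≤ p.
Consider xy^0z = xz = a^{p+1-k} b^p. Since k ≥ 1, the a-count p+1-k is at most p, so i > j fails; thus xz ∉ L.
Contradiction. Therefore L is not regular.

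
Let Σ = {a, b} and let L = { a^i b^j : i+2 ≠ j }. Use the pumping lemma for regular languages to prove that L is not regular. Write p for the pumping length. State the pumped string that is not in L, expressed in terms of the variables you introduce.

Assume L is regular. Let p be the pumping length given by the pumping lemma.
Choose w = a^p b^{p+p!+2}. Since p ≠ (p+p!+2)-2 = p+p!, w ∈ L; and |w| ≥ p.
By the pumping lemma, w = xyz with |xy| ≤ p and |y| > 0.
Because |xy| ≤ p and w begins with p copies of a, we have y = a^k with 1 ≤ k ≤ p.
Since 1 ≤ k ≤ p, k divides p!; set t = 1 + p!/k. Then xy^t z has p + (p!/k)·k = p + p! copies of a. Now the a-count is p+p! and (b-count)-2 = (p+p!+2)-2 = p+p!, so i+2 ≠ j fails. So xy^t z = a^{p+p!} b^{p+p!+2} ∉ L.
Contradiction. Therefore L is not regular.

a^{p+p!} b^{p+p!+2}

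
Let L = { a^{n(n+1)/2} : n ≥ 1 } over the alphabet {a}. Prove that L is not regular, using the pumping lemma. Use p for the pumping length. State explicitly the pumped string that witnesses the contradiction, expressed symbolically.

a^{p(p+1)/2+k}

Suppose for contradiction that L is regular, and let p be the pumping length.
Take w = a^{p(p+1)/2} ∈ L with |w| = p(p+1)/2 ≥ p.
Write w = xyz as guaranteed by the lemma, with |xy| ≤ p and y is nonempty.
Then y = a^k for some k with 1 ≤ k ≤ p.
Pump with i = 2: xy^2z = a^{p(p+1)/2+k}. Since 1 ≤ k ≤ p, p(p+1)/2 < p(p+1)/2+k ≤ p(p+1)/2+p < (p+1)(p+2)/2, so p(p+1)/2+k is strictly between consecutive triangular numbers. So xy^2z ∉ L.
This is a contradiction; hence L is not regular.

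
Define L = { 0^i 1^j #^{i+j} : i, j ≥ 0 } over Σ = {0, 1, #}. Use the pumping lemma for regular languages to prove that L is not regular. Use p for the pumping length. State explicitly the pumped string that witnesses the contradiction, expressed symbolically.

Toward a contradiction, assume L is regular with pumping length p.
Take w = 0^p 1^p #^{2p} ∈ L (with i=j=p, i+j=2p), |w| = 4p ≥ p.
By the pumping lemma, w = xyz with |xy| ≤ p and y is nonempty.
The first p characters of w are 0's, so xy (and hence y) consists only of 0's. Write y = 0^k, 1 ≤ k ≤ p.
Consider xy^2z = 0^{p+k} 1^p #^{2p}. Now the 0- and 1-counts sum to 2p+k, but the #-count is 2p ≠ 2p+k. So xy^2z ∉ L.
This is a contradiction; hence L is not regular.

0^{p+k} 1^p #^{2p}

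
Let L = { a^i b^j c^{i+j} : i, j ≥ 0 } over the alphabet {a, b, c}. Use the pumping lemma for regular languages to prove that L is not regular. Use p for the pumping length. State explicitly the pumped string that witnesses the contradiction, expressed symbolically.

a^{p+k} b^p c^{2p}

Suppose for contradiction that L is regular, and let p be the pumping length.
Take w = a^p b^p c^{2p} ∈ L (with i=j=p, i+j=2p), |w| = 4p ≥ p.
Write w = xyz as guaranteed by the lemma, with |xy| ≤ p and |y| ≥ 1.
The first p characters of w are a's, so xy (and hence y) consists only of a's. Write y = a^k, 1 ≤ k ≤ p.
Consider xy^2z = a^{p+k} b^p c^{2p}. Now the a- and b-counts sum to 2p+k, but the c-count is 2p ≠ 2p+k. So xy^2z ∉ L.
Contradiction. Therefore L is not regular.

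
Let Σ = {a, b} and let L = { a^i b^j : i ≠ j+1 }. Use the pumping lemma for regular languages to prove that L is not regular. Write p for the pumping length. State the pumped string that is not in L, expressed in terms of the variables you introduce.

a^{p+p!} b^{p+p!-1}

Assume L is regular. Let p be the pumping length given by the pumping lemma.
Choose w = a^p b^{p+p!-1}. Since p ≠ (p+p!-1)+1 = p+p!, w ∈ L; and |w| ≥ p.
Write w = xyz as guaranteed by the lemma, with |xy| ≤ p and |y| > 0.
Because |xy| ≤ p and w begins with p copies of a, we have y = a^k with 1 ≤ k ≤ p.
Since 1 ≤ k ≤ p, k divides p!; set t = 1 + p!/k. Then xy^t z has p + (p!/k)·k = p + p! copies of a. Now the a-count is p+p! and (b-count)+1 = (p+p!-1)+1 = p+p!, so i ≠ j+1 fails. So xy^t z = a^{p+p!} b^{p+p!-1} ∉ L.
This contradicts the pumping lemma, so L is not regular.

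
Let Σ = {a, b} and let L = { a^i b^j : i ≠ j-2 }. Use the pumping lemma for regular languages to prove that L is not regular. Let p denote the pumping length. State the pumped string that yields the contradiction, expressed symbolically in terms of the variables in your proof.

Assume L is regular; let p be its pumping constant.
Choose w = a^p b^{p+p!+2}. Since p ≠ (p+p!+2)-2 = p+p!, w ∈ L; and |w| ≥ p.
By the pumping lemma, w = xyz with |xy| ≤ p and |y| ≥ 1.
Because |xy| ≤ p and w begins with p copies of a, we have y = a^k with 1 ≤ k ≤ p.
Since 1 ≤ k ≤ p, k divides p!; set t = 1 + p!/k. Then xy^t z has p + (p!/k)·k = p + p! copies of a. Now the a-count is p+p! and (b-count)-2 = (p+p!+2)-2 = p+p!, so i ≠ j-2 fails. So xy^t z = a^{p+p!} b^{p+p!+2} ∉ L.
This contradicts the pumping lemma, so L is not regular.

a^{p+p!} b^{p+p!+2}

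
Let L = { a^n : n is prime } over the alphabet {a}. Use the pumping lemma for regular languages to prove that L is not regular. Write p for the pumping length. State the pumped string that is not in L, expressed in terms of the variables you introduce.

a^{q(1+k)}

Assume L is regular. Let p be the pumping length given by the pumping lemma.
Let q be a prime with q ≥ p+2 (infinitely many primes exist), and take w = a^q ∈ L with |w| = q ≥ p.
By the pumping lemma, w = xyz with |xy| ≤ p and |y| > 0.
Then y = a^k for some k with 1 ≤ k ≤ p.
Since 1 ≤ k ≤ p, |xz| = q-k. Pump with i = q+1: |xy^{q+1}z| = (q-k)+(q+1)k = q+qk = q(1+k), which is composite (both factors ≥ 2). So xy^{q+1}z = a^{q(1+k)} ∉ L.
This contradicts the pumping lemma, so L is not regular.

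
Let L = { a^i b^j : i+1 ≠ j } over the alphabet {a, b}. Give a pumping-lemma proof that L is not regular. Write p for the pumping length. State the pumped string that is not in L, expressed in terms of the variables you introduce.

a^{p+p!} b^{p+p!+1}

Assume L is regular; let p be its pumping constant.
Choose w = a^p b^{p+p!+1}. Since p ≠ (p+p!+1)-1 = p+p!, w ∈ L; and |w| ≥ p.
Write w = xyz as guaranteed by the lemma, with |xy| ≤ p and |y| ≥ 1.
The first p characters of w are a's, so xy (and hence y) consists only of a's. Write y = a^k, 1 ≤ k ≤ p.
Since 1 ≤ k ≤ p, k divides p!; set t = 1 + p!/k. Then xy^t z has p + (p!/k)·k = p + p! copies of a. Now the a-count is p+p! and (b-count)-1 = (p+p!+1)-1 = p+p!, so i+1 ≠ j fails. So xy^t z = a^{p+p!} b^{p+p!+1} ∉ L.
This contradicts the pumping lemma, so L is not regular.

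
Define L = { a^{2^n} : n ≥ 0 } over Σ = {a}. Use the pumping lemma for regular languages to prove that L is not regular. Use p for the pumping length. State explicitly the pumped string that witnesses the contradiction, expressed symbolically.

Suppose for contradiction that L is regular, and let p be the pumping length.
Take w = a^{2^p} ∈ L with |w| = 2^p ≥ p.
By the pumping lemma, w = xyz with |xy| ≤ p and y is nonempty.
Then y = a^k for some k with 1 ≤ k ≤ p.
Pump with i = 2: xy^2z = a^{2^p+k}. Since 1 ≤ k ≤ p < 2^p, we have 2^p < 2^p+k < 2^{p+1}, so 2^p+k is not a power of 2. So xy^2z ∉ L.
Contradiction. Therefore L is not regular.

a^{2^p+k}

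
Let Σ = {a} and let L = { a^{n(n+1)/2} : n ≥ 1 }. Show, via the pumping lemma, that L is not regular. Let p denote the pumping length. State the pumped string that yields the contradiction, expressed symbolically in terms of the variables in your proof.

a^{p(p+1)/2+k}

Toward a contradiction, assume L is regular with pumping length p.
Take w = a^{p(p+1)/2} ∈ L with |w| = p(p+1)/2 ≥ p.
By the pumping lemma, w = xyz with |xy| ≤ p and |y| > 0.
Then y = a^k for some k with 1 ≤ k ≤ p.
Pump with i = 2: xy^2z = a^{p(p+1)/2+k}. Since 1 ≤ k ≤ p, p(p+1)/2 < p(p+1)/2+k ≤ p(p+1)/2+p < (p+1)(p+2)/2, so p(p+1)/2+k is strictly between consecutive triangular numbers. So xy^2z ∉ L.
This contradicts the pumping lemma, so L is not regular.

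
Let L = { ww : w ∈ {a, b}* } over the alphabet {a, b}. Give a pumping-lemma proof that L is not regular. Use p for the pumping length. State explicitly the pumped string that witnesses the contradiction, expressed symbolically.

a^{p+k} b^p a^p b^p

Assume L is regular; let p be its pumping constant.
Take w = a^p b^p a^p b^p = uu where u = a^pb^p; then w ∈ L and |w| = 4p ≥ p.
Write w = xyz as guaranteed by the lemma, with |xy| ≤ p and |y| ≥ 1.
The first p characters of w are a's, so xy (and hence y) consists only of a's. Write y = a^k, 1 ≤ k ≤ p.
Pump with i = 2: xy^2z = a^{p+k} b^p a^p b^p, of length 4p+k. Suppose this equals vv. The string starts with a and ends with b, so v does too; thus the boundary between the two copies of v is a b→a transition. There is exactly one such transition, at position 2p+k, so |v| = 2p+k and |vv| = 4p+2k ≠ 4p+k since k ≥ 1. So xy^2z ∉ L.
This contradicts the pumping lemma, so L is not regular.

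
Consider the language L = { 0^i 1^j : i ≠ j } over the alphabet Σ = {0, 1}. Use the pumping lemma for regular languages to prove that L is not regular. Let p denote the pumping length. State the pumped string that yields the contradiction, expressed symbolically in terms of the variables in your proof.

Assume L is regular. Let p be the pumping length given by the pumping lemma.
Choose w = 0^p 1^{p+p!}. Since p ≠ p+p!, w ∈ L; and |w| ≥ p.
Write w = xyz as guaranteed by the lemma, with |xy| ≤ p and |y| ≥ 1.
The first p characters of w are 0's, so xy (and hence y) consists only of 0's. Write y = 0^k, 1 ≤ k ≤ p.
Since 1 ≤ k ≤ p, k divides p!; set t = 1 + p!/k. Then xy^t z has p + (p!/k)·k = p + p! copies of 0. Now the 0-count equals the 1-count, so i ≠ j fails. So xy^t z = 0^{p+p!} 1^{p+p!} ∉ L.
Contradiction. Therefore L is not regular.

0^{p+p!} 1^{p+p!}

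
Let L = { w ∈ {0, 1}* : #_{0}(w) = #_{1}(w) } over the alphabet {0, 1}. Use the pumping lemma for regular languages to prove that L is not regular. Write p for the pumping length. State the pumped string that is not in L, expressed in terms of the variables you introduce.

Suppose for contradiction that L is regular, and let p be the pumping length.
Choose w = 0^p 1^p ∈ L with |w| = 2p ≥ p.
By the pumping lemma, w = xyz with |xy| ≤ p and y is nonempty.
Since the first p symbols of w are all 0's and |xy| ≤ p, y lies entirely in the leading 0-block: y = 0^k for some k with 1 ≤ k ≤ p.
Pump with i = 2: xy^2z = 0^{p+k} 1^p has p+k occurrences of 0 but only p of 1. Since k ≥ 1 the counts differ, so xy^2z ∉ L.
Contradiction. Therefore L is not regular.

0^{p+k} 1^p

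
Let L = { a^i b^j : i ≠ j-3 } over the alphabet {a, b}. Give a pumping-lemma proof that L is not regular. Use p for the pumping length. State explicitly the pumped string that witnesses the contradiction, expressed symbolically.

Assume L is regular. Let p be the pumping length given by the pumping lemma.
Choose w = a^p b^{p+p!+3}. Since p ≠ (p+p!+3)-3 = p+p!, w ∈ L; and |w| ≥ p.
By the pumping lemma, w = xyz with |xy| ≤ p and y is nonempty.
Since the first p symbols of w are all a's and |xy| ≤ p, y lies entirely in the leading a-block: y = a^k for some k with 1 ≤ k ≤ p.
Since 1 ≤ k ≤ p, k divides p!; set t = 1 + p!/k. Then xy^t z has p + (p!/k)·k = p + p! copies of a. Now the a-count is p+p! and (b-count)-3 = (p+p!+3)-3 = p+p!, so i ≠ j-3 fails. So xy^t z = a^{p+p!} b^{p+p!+3} ∉ L.
This is a contradiction; hence L is not regular.

a^{p+p!} b^{p+p!+3}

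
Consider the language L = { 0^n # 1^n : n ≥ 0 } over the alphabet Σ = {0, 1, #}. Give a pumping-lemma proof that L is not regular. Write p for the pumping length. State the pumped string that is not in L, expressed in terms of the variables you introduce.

Assume L is regular. Let p be the pumping length given by the pumping lemma.
Take w = 0^p # 1^p ∈ L with |w| = 2p+1 ≥ p.
Write w = xyz as guaranteed by the lemma, with |xy| ≤ p and y is nonempty.
Since the first p symbols of w are all 0's and |xy| ≤ p, y lies entirely in the leading 0-block: y = 0^k for some k with 1 ≤ k ≤ p.
Pump with i = 2: xy^2z = 0^{p+k} # 1^p, which would require p+k = p. But k ≥ 1, so xy^2z ∉ L.
This is a contradiction; hence L is not regular.

0^{p+k} # 1^p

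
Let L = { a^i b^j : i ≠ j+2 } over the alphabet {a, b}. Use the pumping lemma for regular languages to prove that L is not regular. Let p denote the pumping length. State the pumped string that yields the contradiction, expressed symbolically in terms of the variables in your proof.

a^{p+p!} b^{p+p!-2}

Toward a contradiction, assume L is regular with pumping length p.
Choose w = a^p b^{p+p!-2}. Since p ≠ (p+p!-2)+2 = p+p!, w ∈ L; and |w| ≥ p.
Write w = xyz as guaranteed by the lemma, with |xy| ≤ p and y is nonempty.
The first p characters of w are a's, so xy (and hence y) consists only of a's. Write y = a^k, 1 ≤ k ≤ p.
Since 1 ≤ k ≤ p, k divides p!; set t = 1 + p!/k. Then xy^t z has p + (p!/k)·k = p + p! copies of a. Now the a-count is p+p! and (b-count)+2 = (p+p!-2)+2 = p+p!, so i ≠ j+2 fails. So xy^t z = a^{p+p!} b^{p+p!-2} ∉ L.
Contradiction. Therefore L is not regular.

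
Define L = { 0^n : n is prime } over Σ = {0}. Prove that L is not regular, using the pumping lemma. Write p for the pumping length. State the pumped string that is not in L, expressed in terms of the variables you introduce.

0^{q(1+k)}

Assume L is regular; let p be its pumping constant.
Let q be a prime with q ≥ p+2 (infinitely many primes exist), and take w = 0^q ∈ L with |w| = q ≥ p.
By the pumping lemma, w = xyz with |xy| ≤ p and |y| ≥ 1.
Then y = 0^k for some k with 1 ≤ k ≤ p.
Since 1 ≤ k ≤ p, |xz| = q-k. Pump with i = q+1: |xy^{q+1}z| = (q-k)+(q+1)k = q+qk = q(1+k), which is composite (both factors ≥ 2). So xy^{q+1}z = 0^{q(1+k)} ∉ L.
Contradiction. Therefore L is not regular.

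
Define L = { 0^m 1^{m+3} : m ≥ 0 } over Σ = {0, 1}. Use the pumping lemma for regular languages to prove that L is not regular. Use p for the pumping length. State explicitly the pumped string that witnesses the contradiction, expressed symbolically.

0^{p+k} 1^{p+3}

Assume L is regular. Let p be the pumping length given by the pumping lemma.
Take w = 0^p 1^{p+3}. Then w ∈ L and |w| = 2p+3 ≥ p.
By the pumping lemma, w = xyz with |xy| ≤ p and |y| > 0.
Since the first p symbols of w are all 0's and |xy| ≤ p, y lies entirely in the leading 0-block: y = 0^k for some k with 1 ≤ k ≤ p.
Pump with i = 2: xy^2z = 0^{p+k} 1^{p+3}. For this to lie in L we would need p+3 = (p+k)+3, which forces k = 0. But k ≥ 1, so xy^2z ∉ L.
This contradicts the pumping lemma, so L is not regular.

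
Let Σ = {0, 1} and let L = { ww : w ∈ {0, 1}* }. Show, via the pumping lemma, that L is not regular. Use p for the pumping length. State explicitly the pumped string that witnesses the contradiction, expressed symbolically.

0^{p+k} 1^p 0^p 1^p

Toward a contradiction, assume L is regular with pumping length p.
Take w = 0^p 1^p 0^p 1^p = uu where u = 0^p1^p; then w ∈ L and |w| = 4p ≥ p.
Write w = xyz as guaranteed by the lemma, with |xy| ≤ p and y is nonempty.
The first p characters of w are 0's, so xy (and hence y) consists only of 0's. Write y = 0^k, 1 ≤ k ≤ p.
Pump with i = 2: xy^2z = 0^{p+k} 1^p 0^p 1^p, of length 4p+k. Suppose this equals vv. The string starts with 0 and ends with 1, so v does too; thus the boundary between the two copies of v is a 1→0 transition. There is exactly one such transition, at position 2p+k, so |v| = 2p+k and |vv| = 4p+2k ≠ 4p+k since k ≥ 1. So xy^2z ∉ L.
This contradicts the pumping lemma, so L is not regular.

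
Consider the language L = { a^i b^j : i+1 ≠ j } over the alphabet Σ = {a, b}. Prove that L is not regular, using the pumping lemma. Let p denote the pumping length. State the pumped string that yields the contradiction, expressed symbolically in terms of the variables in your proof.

a^{p+p!} b^{p+p!+1}

Suppose for contradiction that L is regular, and let p be the pumping length.
Choose w = a^p b^{p+p!+1}. Since p ≠ (p+p!+1)-1 = p+p!, w ∈ L; and |w| ≥ p.
The pumping lemma gives a decomposition w = xyz where |xy| ≤ p and |y| ≥ 1.
The first p characters of w are a's, so xy (and hence y) consists only of a's. Write y = a^k, 1 ≤ k ≤ p.
Since 1 ≤ k ≤ p, k divides p!; set t = 1 + p!/k. Then xy^t z has p + (p!/k)·k = p + p! copies of a. Now the a-count is p+p! and (b-count)-1 = (p+p!+1)-1 = p+p!, so i+1 ≠ j fails. So xy^t z = a^{p+p!} b^{p+p!+1} ∉ L.
This contradicts the pumping lemma, so L is not regular.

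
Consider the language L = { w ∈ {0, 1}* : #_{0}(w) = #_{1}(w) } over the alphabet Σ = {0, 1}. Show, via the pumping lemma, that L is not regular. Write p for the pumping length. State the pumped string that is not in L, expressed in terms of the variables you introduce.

0^{p+k} 1^p

Assume L is regular; let p be its pumping constant.
Choose w = 0^p 1^p ∈ L with |w| = 2p ≥ p.
Write w = xyz as guaranteed by the lemma, with |xy| ≤ p and |y| ≥ 1.
The first p characters of w are 0's, so xy (and hence y) consists only of 0's. Write y = 0^k, 1 ≤ k ≤ p.
Pump with i = 2: xy^2z = 0^{p+k} 1^p has p+k occurrences of 0 but only p of 1. Since k ≥ 1 the counts differ, so xy^2z ∉ L.
Contradiction. Therefore L is not regular.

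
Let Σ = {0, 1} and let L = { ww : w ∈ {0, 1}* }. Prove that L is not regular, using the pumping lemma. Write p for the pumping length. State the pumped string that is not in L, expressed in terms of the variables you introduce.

Assume L is regular; let p be its pumping constant.
Take w = 0^p 1^p 0^p 1^p = uu where u = 0^p1^p; then w ∈ L and |w| = 4p ≥ p.
The pumping lemma gives a decomposition w = xyz where |xy| ≤ p and y is nonempty.
The first p characters of w are 0's, so xy (and hence y) consists only of 0's. Write y = 0^k, 1 ≤ k ≤ p.
Pump with i = 2: xy^2z = 0^{p+k} 1^p 0^p 1^p, of length 4p+k. Suppose this equals vv. The string starts with 0 and ends with 1, so v does too; thus the boundary between the two copies of v is a 1→0 transition. There is exactly one such transition, at position 2p+k, so |v| = 2p+k and |vv| = 4p+2k ≠ 4p+k since k ≥ 1. So xy^2z ∉ L.
This is a contradiction; hence L is not regular.

0^{p+k} 1^p 0^p 1^p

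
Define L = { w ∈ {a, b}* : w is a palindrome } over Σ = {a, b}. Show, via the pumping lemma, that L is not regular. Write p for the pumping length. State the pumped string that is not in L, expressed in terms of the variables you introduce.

a^{p+k} b a^p

Toward a contradiction, assume L is regular with pumping length p.
Take w = a^p b a^p, a palindrome of length 2p+1 ≥ p.
Write w = xyz as guaranteed by the lemma, with |xy| ≤ p and y is nonempty.
The first p characters of w are a's, so xy (and hence y) consists only of a's. Write y = a^k, 1 ≤ k ≤ p.
Pump with i = 2: xy^2z = a^{p+k} b a^p. Its reverse is a^p b a^{p+k}, which differs from xy^2z since k ≥ 1. So xy^2z is not a palindrome and xy^2z ∉ L.
This is a contradiction; hence L is not regular.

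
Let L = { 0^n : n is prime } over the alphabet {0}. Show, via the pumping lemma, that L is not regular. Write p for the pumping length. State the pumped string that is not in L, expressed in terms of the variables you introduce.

Assume L is regular; let p be its pumping constant.
Let q be a prime with q ≥ p+2 (infinitely many primes exist), and take w = 0^q ∈ L with |w| = q ≥ p.
The pumping lemma gives a decomposition w = xyz where |xy| ≤ p and y is nonempty.
Then y = 0^k for some k with 1 ≤ k ≤ p.
Since 1 ≤ k ≤ p, |xz| = q-k. Pump with i = q+1: |xy^{q+1}z| = (q-k)+(q+1)k = q+qk = q(1+k), which is composite (both factors ≥ 2). So xy^{q+1}z = 0^{q(1+k)} ∉ L.
Contradiction. Therefore L is not regular.

0^{q(1+k)}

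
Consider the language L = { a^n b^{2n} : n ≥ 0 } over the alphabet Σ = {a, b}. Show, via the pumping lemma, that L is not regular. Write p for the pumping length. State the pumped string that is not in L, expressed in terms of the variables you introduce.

Suppose for contradiction that L is regular, and let p be the pumping length.
Take w = a^p b^{2p}. Then w ∈ L and |w| = 3p ≥ p.
Write w = xyz as guaranteed by the lemma, with |xy| ≤ p and |y| ≥ 1.
The first p characters of w are a's, so xy (and hence y) consists only of a's. Write y = a^k, 1 ≤ k ≤ p.
Pump with i = 2: xy^2z = a^{p+k} b^{2p}. For this to lie in L we would need 2p = 2(p+k), which forces k = 0. But k ≥ 1, so xy^2z ∉ L.
This contradicts the pumping lemma, so L is not regular.

a^{p+k} b^{2p}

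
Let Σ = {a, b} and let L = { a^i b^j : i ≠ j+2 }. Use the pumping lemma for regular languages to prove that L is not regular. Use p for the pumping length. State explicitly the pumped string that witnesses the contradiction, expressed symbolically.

Assume L is regular; let p be its pumping constant.
Choose w = a^p b^{p+p!-2}. Since p ≠ (p+p!-2)+2 = p+p!, w ∈ L; and |w| ≥ p.
Write w = xyz as guaranteed by the lemma, with |xy| ≤ p and |y| > 0.
The first p characters of w are a's, so xy (and hence y) consists only of a's. Write y = a^k, 1 ≤ k ≤ p.
Since 1 ≤ k ≤ p, k divides p!; set t = 1 + p!/k. Then xy^t z has p + (p!/k)·k = p + p! copies of a. Now the a-count is p+p! and (b-count)+2 = (p+p!-2)+2 = p+p!, so i ≠ j+2 fails. So xy^t z = a^{p+p!} b^{p+p!-2} ∉ L.
This is a contradiction; hence L is not regular.

a^{p+p!} b^{p+p!-2}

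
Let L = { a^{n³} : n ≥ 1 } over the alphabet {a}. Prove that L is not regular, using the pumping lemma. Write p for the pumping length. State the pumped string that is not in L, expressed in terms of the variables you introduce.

Assume L is regular; let p be its pumping constant.
Take w = a^{p³} ∈ L with |w| = p³ ≥ p.
By the pumping lemma, w = xyz with |xy| ≤ p and |y| ≥ 1.
Then y = a^k for some k with 1 ≤ k ≤ p.
Pump with i = 2: xy^2z = a^{p³+k}. Since 1 ≤ k ≤ p, p³ < p³+k ≤ p³+p < p³+3p²+3p+1 = (p+1)³, so p³+k is not a perfect cube. So xy^2z ∉ L.
This contradicts the pumping lemma, so L is not regular.

a^{p³+k}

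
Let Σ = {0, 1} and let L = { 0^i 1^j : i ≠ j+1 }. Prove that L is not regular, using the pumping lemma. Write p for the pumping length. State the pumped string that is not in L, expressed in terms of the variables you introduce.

Toward a contradiction, assume L is regular with pumping length p.
Choose w = 0^p 1^{p+p!-1}. Since p ≠ (p+p!-1)+1 = p+p!, w ∈ L; and |w| ≥ p.
The pumping lemma gives a decomposition w = xyz where |xy| ≤ p and |y| ≥ 1.
Since the first p symbols of w are all 0's and |xy| ≤ p, y lies entirely in the leading 0-block: y = 0^k for some k with 1 ≤ k ≤ p.
Since 1 ≤ k ≤ p, k divides p!; set t = 1 + p!/k. Then xy^t z has p + (p!/k)·k = p + p! copies of 0. Now the 0-count is p+p! and (1-count)+1 = (p+p!-1)+1 = p+p!, so i ≠ j+1 fails. So xy^t z = 0^{p+p!} 1^{p+p!-1} ∉ L.
Contradiction. Therefore L is not regular.

0^{p+p!} 1^{p+p!-1}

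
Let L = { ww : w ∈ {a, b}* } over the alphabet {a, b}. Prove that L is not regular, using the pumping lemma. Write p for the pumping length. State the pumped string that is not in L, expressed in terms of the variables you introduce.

Suppose for contradiction that L is regular, and let p be the pumping length.
Take w = a^p b^p a^p b^p = uu where u = a^pb^p; then w ∈ L and |w| = 4p ≥ p.
The pumping lemma gives a decomposition w = xyz where |xy| ≤ p and |y| ≥ 1.
The first p characters of w are a's, so xy (and hence y) consists only of a's. Write y = a^k, 1 ≤ k ≤ p.
Pump with i = 2: xy^2z = a^{p+k} b^p a^p b^p, of length 4p+k. Suppose this equals vv. The string starts with a and ends with b, so v does too; thus the boundary between the two copies of v is a b→a transition. There is exactly one such transition, at position 2p+k, so |v| = 2p+k and |vv| = 4p+2k ≠ 4p+k since k ≥ 1. So xy^2z ∉ L.
Contradiction. Therefore L is not regular.

a^{p+k} b^p a^p b^p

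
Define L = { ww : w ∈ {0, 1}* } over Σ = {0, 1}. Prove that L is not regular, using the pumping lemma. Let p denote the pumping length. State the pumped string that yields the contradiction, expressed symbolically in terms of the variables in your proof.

0^{p+k} 1^p 0^p 1^p

Assume L is regular. Let p be the pumping length given by the pumping lemma.
Take w = 0^p 1^p 0^p 1^p = uu where u = 0^p1^p; then w ∈ L and |w| = 4p ≥ p.
Write w = xyz as guaranteed by the lemma, with |xy| ≤ p and y is nonempty.
The first p characters of w are 0's, so xy (and hence y) consists only of 0's. Write y = 0^k, 1 ≤ k ≤ p.
Pump with i = 2: xy^2z = 0^{p+k} 1^p 0^p 1^p, of length 4p+k. Suppose this equals vv. The string starts with 0 and ends with 1, so v does too; thus the boundary between the two copies of v is a 1→0 transition. There is exactly one such transition, at position 2p+k, so |v| = 2p+k and |vv| = 4p+2k ≠ 4p+k since k ≥ 1. So xy^2z ∉ L.
This is a contradiction; hence L is not regular.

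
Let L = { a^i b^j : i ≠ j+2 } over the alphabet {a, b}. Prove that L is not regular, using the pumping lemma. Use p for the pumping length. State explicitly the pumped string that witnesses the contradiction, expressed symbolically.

Assume L is regular; let p be its pumping constant.
Choose w = a^p b^{p+p!-2}. Since p ≠ (p+p!-2)+2 = p+p!, w ∈ L; and |w| ≥ p.
The pumping lemma gives a decomposition w = xyz where |xy| ≤ p and y is nonempty.
Because |xy| ≤ p and w begins with p copies of a, we have y = a^k with 1 ≤ k ≤ p.
Since 1 ≤ k ≤ p, k divides p!; set t = 1 + p!/k. Then xy^t z has p + (p!/k)·k = p + p! copies of a. Now the a-count is p+p! and (b-count)+2 = (p+p!-2)+2 = p+p!, so i ≠ j+2 fails. So xy^t z = a^{p+p!} b^{p+p!-2} ∉ L.
Contradiction. Therefore L is not regular.

a^{p+p!} b^{p+p!-2}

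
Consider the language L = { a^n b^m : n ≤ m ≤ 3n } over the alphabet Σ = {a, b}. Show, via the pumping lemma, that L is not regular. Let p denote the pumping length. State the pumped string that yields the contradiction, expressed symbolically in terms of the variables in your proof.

Toward a contradiction, assume L is regular with pumping length p.
Take w = a^p b^p ∈ L (since p ≤ p ≤ 3p), with |w| = 2p ≥ p.
The pumping lemma gives a decomposition w = xyz where |xy| ≤ p and y is nonempty.
Because |xy| ≤ p and w begins with p copies of a, we have y = a^k with 1 ≤ k ≤ p.
Pump with i = 2: xy^2z = a^{p+k} b^p. Now n = p+k > p = m, so the condition n ≤ m fails. Thus xy^2z ∉ L.
This is a contradiction; hence L is not regular.

a^{p+k} b^p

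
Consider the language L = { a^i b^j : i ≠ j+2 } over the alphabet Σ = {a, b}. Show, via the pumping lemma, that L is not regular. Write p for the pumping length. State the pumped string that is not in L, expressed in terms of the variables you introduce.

Toward a contradiction, assume L is regular with pumping length p.
Choose w = a^p b^{p+p!-2}. Since p ≠ (p+p!-2)+2 = p+p!, w ∈ L; and |w| ≥ p.
The pumping lemma gives a decomposition w = xyz where |xy| ≤ p and |y| > 0.
Since the first p symbols of w are all a's and |xy| ≤ p, y lies entirely in the leading a-block: y = a^k for some k with 1 ≤ k ≤ p.
Since 1 ≤ k ≤ p, k divides p!; set t = 1 + p!/k. Then xy^t z has p + (p!/k)·k = p + p! copies of a. Now the a-count is p+p! and (b-count)+2 = (p+p!-2)+2 = p+p!, so i ≠ j+2 fails. So xy^t z = a^{p+p!} b^{p+p!-2} ∉ L.
This contradicts the pumping lemma, so L is not regular.

a^{p+p!} b^{p+p!-2}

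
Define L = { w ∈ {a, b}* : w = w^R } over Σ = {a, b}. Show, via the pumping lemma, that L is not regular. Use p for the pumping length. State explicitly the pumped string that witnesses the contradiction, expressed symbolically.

Assume L is regular; let p be its pumping constant.
Take w = a^p b a^p, a palindrome of length 2p+1 ≥ p.
By the pumping lemma, w = xyz with |xy| ≤ p and |y| ≥ 1.
The first p characters of w are a's, so xy (and hence y) consists only of a's. Write y = a^k, 1 ≤ k ≤ p.
Pump with i = 2: xy^2z = a^{p+k} b a^p. Its reverse is a^p b a^{p+k}, which differs from xy^2z since k ≥ 1. So xy^2z is not a palindrome and xy^2z ∉ L.
This contradicts the pumping lemma, so L is not regular.

a^{p+k} b a^p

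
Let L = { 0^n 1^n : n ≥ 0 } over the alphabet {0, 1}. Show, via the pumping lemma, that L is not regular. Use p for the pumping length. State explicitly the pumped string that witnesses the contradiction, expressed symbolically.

Assume L is regular. Let p be the pumping length given by the pumping lemma.
Take w = 0^p 1^p. Then w ∈ L and |w| = 2p ≥ p.
Write w = xyz as guaranteed by the lemma, with |xy| ≤ p and y is nonempty.
The first p characters of w are 0's, so xy (and hence y) consists only of 0's. Write y = 0^k, 1 ≤ k ≤ p.
Pump with i = 2: xy^2z = 0^{p+k} 1^p. For this to lie in L we would need p = p+k, which forces k = 0. But k ≥ 1, so xy^2z ∉ L.
Contradiction. Therefore L is not regular.

0^{p+k} 1^p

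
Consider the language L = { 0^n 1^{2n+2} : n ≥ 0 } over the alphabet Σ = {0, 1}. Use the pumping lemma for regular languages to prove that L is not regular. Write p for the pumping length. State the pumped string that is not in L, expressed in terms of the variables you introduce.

0^{p+k} 1^{2p+2}

Toward a contradiction, assume L is regular with pumping length p.
Let w = 0^p 1^{2p+2} ∈ L; note |w| = 3p+2 ≥ p.
Write w = xyz as guaranteed by the lemma, with |xy| ≤ p and |y| ≥ 1.
Because |xy| ≤ p and w begins with p copies of 0, we have y = 0^k with 1 ≤ k ≤ p.
Pump with i = 2: xy^2z = 0^{p+k} 1^{2p+2}. For this to lie in L we would need 2p+2 = 2(p+k)+2, which forces k = 0. But k ≥ 1, so xy^2z ∉ L.
This is a contradiction; hence L is not regular.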